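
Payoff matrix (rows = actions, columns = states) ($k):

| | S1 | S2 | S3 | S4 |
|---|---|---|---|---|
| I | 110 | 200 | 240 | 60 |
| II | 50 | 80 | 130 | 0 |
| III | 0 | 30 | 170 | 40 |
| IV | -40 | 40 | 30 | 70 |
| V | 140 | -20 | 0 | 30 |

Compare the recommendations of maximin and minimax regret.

maximin → I; minimax regret → I (agree)

Row minima: I=60, II=0, III=0, IV=-40, V=-20
Best worst-case = 60 → I.
Column bests: S1=140, S2=200, S3=240, S4=70.
I regrets: 30, 0, 0, 10 → max 30
II regrets: 90, 120, 110, 70 → max 120
III regrets: 140, 170, 70, 30 → max 170
IV regrets: 180, 160, 210, 0 → max 210
V regrets: 0, 220, 240, 40 → max 240
Smallest max regret = 30 → I.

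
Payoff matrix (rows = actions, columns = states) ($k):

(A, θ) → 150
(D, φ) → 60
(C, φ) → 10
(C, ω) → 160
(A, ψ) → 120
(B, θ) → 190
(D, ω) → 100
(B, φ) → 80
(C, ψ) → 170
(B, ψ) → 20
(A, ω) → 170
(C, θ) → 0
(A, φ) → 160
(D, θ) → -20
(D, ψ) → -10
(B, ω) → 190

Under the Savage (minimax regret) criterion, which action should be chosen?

A

Column bests: θ=190, φ=160, ψ=170, ω=190.
A regrets: 40, 0, 50, 20 → max 50
B regrets: 0, 80, 150, 0 → max 150
C regrets: 190, 150, 0, 30 → max 190
D regrets: 210, 100, 180, 90 → max 210
Smallest max regret = 50 → A.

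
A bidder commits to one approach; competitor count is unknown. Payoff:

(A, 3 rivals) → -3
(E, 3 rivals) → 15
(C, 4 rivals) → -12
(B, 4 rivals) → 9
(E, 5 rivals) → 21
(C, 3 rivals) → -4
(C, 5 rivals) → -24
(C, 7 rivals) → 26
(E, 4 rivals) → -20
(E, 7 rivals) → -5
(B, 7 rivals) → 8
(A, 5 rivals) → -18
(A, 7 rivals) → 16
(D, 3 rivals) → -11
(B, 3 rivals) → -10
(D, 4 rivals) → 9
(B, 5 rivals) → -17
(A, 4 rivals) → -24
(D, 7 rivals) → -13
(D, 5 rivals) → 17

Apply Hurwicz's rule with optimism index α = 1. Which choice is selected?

A: 1·16 + 0·(-24) = 16
B: 1·9 + 0·(-17) = 9
C: 1·26 + 0·(-24) = 26
D: 1·17 + 0·(-13) = 17
E: 1·21 + 0·(-20) = 21
Highest Hurwicz score = 26 → C.

C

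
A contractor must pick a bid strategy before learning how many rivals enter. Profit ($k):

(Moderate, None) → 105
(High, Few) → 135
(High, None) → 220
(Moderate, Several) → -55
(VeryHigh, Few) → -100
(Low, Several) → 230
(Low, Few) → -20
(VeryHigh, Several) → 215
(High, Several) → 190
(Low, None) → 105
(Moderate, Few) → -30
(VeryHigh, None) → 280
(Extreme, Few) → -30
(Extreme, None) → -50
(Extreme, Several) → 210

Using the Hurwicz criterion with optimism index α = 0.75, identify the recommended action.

High

Low: 0.75·230 + 0.25·(-20) = 167.5
Moderate: 0.75·105 + 0.25·(-55) = 65
High: 0.75·220 + 0.25·135 = 198.75
VeryHigh: 0.75·280 + 0.25·(-100) = 185
Extreme: 0.75·210 + 0.25·(-50) = 145
Highest Hurwicz score = 198.75 → High.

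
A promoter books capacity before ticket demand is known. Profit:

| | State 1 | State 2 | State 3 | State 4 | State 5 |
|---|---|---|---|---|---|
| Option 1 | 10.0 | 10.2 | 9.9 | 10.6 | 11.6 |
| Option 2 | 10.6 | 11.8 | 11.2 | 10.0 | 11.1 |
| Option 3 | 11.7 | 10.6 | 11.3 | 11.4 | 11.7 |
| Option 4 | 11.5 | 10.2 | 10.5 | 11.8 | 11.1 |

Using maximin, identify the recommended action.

Option 3

Row minima: Option 1=9.9, Option 2=10.0, Option 3=10.6, Option 4=10.2
Best worst-case = 10.6 → Option 3.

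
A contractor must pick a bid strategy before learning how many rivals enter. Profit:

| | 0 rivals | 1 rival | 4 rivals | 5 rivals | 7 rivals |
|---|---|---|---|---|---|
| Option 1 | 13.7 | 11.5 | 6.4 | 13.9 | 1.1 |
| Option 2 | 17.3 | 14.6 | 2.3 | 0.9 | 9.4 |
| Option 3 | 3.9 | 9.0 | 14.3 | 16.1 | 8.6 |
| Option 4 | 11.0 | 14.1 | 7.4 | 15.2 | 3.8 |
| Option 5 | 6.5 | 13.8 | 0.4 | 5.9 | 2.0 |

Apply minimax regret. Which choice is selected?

Option 4

Column bests: 0 rivals=17.3, 1 rival=14.6, 4 rivals=14.3, 5 rivals=16.1, 7 rivals=9.4.
Option 1 regrets: 3.6, 3.1, 7.9, 2.2, 8.3 → max 8.3
Option 2 regrets: 0.0, 0.0, 12.0, 15.2, 0.0 → max 15.2
Option 3 regrets: 13.4, 5.6, 0.0, 0.0, 0.8 → max 13.4
Option 4 regrets: 6.3, 0.5, 6.9, 0.9, 5.6 → max 6.9
Option 5 regrets: 10.8, 0.8, 13.9, 10.2, 7.4 → max 13.9
Smallest max regret = 6.9 → Option 4.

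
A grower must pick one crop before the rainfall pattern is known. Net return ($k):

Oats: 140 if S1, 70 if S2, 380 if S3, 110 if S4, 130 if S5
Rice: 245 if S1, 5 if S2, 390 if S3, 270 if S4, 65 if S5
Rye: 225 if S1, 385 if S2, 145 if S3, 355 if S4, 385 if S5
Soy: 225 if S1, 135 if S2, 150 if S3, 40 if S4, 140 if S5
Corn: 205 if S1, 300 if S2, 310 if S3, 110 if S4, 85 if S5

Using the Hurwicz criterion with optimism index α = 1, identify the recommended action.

Rice

Oats: 1·380 + 0·70 = 380
Rice: 1·390 + 0·5 = 390
Rye: 1·385 + 0·145 = 385
Soy: 1·225 + 0·40 = 225
Corn: 1·310 + 0·85 = 310
Highest Hurwicz score = 390 → Rice.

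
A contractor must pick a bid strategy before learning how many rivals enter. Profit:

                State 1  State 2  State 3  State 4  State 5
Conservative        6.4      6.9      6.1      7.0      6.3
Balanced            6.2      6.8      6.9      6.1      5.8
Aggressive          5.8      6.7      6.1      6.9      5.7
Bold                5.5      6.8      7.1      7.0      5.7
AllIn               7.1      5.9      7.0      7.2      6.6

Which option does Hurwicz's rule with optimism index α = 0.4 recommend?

Conservative

Conservative: 0.4·7.0 + 0.6·6.1 = 6.46
Balanced: 0.4·6.9 + 0.6·5.8 = 6.24
Aggressive: 0.4·6.9 + 0.6·5.7 = 6.18
Bold: 0.4·7.1 + 0.6·5.5 = 6.14
AllIn: 0.4·7.2 + 0.6·5.9 = 6.42
Highest Hurwicz score = 6.46 → Conservative.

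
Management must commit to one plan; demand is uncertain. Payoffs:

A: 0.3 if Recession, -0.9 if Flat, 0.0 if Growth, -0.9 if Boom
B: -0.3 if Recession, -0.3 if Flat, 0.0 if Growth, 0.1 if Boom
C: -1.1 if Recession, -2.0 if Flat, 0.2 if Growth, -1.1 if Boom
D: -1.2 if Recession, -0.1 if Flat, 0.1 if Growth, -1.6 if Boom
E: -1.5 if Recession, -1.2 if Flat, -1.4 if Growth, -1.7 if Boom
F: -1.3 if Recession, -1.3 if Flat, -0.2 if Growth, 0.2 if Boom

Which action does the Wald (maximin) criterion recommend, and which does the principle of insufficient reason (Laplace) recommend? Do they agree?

maximin → B; laplace → B (agree)

Row minima: A=-0.9, B=-0.3, C=-2.0, D=-1.6, E=-1.7, F=-1.3
Best worst-case = -0.3 → B.
Row averages: A=-0.375, B=-0.125, C=-1, D=-0.7, E=-1.45, F=-0.65
Highest average = -0.125 → B.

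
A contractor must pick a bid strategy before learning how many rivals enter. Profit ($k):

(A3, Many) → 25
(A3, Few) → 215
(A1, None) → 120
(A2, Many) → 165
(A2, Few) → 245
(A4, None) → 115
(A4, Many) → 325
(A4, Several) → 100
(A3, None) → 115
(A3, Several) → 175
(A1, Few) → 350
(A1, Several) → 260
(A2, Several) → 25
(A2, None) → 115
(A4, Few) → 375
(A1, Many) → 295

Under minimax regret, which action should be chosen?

Column bests: None=120, Few=375, Several=260, Many=325.
A1 regrets: 0, 25, 0, 30 → max 30
A2 regrets: 5, 130, 235, 160 → max 235
A3 regrets: 5, 160, 85, 300 → max 300
A4 regrets: 5, 0, 160, 0 → max 160
Smallest max regret = 30 → A1.

A1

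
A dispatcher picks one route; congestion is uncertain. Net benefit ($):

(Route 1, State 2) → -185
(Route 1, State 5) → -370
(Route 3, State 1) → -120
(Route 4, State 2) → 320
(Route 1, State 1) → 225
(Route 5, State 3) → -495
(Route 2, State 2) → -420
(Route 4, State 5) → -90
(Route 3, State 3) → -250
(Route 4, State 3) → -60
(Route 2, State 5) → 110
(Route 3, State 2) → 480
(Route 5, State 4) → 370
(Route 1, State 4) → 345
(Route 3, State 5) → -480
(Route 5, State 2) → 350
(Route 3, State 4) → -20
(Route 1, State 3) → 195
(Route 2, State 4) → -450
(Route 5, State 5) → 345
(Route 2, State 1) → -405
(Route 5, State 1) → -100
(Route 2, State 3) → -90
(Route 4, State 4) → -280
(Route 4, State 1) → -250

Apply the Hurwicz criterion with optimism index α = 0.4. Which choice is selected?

Route 1: 0.4·345 + 0.6·(-370) = -84
Route 2: 0.4·110 + 0.6·(-450) = -226
Route 3: 0.4·480 + 0.6·(-480) = -96
Route 4: 0.4·320 + 0.6·(-280) = -40
Route 5: 0.4·370 + 0.6·(-495) = -149
Highest Hurwicz score = -40 → Route 4.

Route 4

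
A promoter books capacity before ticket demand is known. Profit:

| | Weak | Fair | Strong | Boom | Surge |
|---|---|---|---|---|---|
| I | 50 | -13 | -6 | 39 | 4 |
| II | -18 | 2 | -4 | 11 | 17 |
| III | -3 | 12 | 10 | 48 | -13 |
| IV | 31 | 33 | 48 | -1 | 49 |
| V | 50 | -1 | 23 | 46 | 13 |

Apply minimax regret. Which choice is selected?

Column bests: Weak=50, Fair=33, Strong=48, Boom=48, Surge=49.
I regrets: 0, 46, 54, 9, 45 → max 54
II regrets: 68, 31, 52, 37, 32 → max 68
III regrets: 53, 21, 38, 0, 62 → max 62
IV regrets: 19, 0, 0, 49, 0 → max 49
V regrets: 0, 34, 25, 2, 36 → max 36
Smallest max regret = 36 → V.

V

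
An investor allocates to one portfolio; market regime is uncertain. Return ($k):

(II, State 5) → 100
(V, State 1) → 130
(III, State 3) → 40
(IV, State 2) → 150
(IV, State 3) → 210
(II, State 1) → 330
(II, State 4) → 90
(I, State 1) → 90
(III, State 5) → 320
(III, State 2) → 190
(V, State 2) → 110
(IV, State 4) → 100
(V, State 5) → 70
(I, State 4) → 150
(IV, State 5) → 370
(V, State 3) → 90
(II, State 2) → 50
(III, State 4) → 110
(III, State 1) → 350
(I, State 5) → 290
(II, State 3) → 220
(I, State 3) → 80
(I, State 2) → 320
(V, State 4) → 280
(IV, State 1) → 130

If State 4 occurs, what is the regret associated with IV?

Best payoff under State 4 is 280.
Regret = 280 − 100 = 180.

180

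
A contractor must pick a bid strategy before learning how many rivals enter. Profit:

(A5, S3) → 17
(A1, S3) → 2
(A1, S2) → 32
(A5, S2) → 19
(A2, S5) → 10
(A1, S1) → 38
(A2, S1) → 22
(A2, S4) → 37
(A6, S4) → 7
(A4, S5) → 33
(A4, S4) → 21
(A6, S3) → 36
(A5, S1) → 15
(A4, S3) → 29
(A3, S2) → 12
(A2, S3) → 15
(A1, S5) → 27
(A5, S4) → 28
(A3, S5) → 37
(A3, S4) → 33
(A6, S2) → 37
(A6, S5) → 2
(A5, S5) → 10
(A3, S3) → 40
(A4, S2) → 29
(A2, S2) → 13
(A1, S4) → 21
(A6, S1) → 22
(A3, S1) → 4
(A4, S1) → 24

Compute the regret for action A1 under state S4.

16

Best payoff under S4 is 37.
Regret = 37 − 21 = 16.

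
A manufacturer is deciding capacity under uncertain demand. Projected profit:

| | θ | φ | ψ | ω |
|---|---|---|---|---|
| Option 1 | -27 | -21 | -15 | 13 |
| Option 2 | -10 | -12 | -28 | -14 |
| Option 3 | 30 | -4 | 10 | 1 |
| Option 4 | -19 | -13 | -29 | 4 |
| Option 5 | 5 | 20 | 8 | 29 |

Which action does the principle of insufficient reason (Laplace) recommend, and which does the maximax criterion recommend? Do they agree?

laplace → Option 5; maximax → Option 3 (disagree)

Row averages: Option 1=-12.5, Option 2=-16, Option 3=9.25, Option 4=-14.25, Option 5=15.5
Highest average = 15.5 → Option 5.
Row maxima: Option 1=13, Option 2=-10, Option 3=30, Option 4=4, Option 5=29
Best best-case = 30 → Option 3.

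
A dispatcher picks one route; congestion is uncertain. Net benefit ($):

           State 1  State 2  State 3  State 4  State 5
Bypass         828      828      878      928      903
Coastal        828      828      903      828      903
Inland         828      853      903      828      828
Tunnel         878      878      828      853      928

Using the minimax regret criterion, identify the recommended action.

Bypass

Column bests: State 1=878, State 2=878, State 3=903, State 4=928, State 5=928.
Bypass regrets: 50, 50, 25, 0, 25 → max 50
Coastal regrets: 50, 50, 0, 100, 25 → max 100
Inland regrets: 50, 25, 0, 100, 100 → max 100
Tunnel regrets: 0, 0, 75, 75, 0 → max 75
Smallest max regret = 50 → Bypass.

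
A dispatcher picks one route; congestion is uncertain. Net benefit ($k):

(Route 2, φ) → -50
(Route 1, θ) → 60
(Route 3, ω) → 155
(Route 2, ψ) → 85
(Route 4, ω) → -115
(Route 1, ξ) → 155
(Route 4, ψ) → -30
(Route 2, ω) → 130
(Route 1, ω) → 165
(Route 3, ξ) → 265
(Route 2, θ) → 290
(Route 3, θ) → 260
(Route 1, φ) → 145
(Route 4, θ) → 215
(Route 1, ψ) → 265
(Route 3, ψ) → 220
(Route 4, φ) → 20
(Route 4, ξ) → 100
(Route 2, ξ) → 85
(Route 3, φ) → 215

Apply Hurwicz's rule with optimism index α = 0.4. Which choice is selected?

Route 3

Route 1: 0.4·265 + 0.6·60 = 142
Route 2: 0.4·290 + 0.6·(-50) = 86
Route 3: 0.4·265 + 0.6·155 = 199
Route 4: 0.4·215 + 0.6·(-115) = 17
Highest Hurwicz score = 199 → Route 3.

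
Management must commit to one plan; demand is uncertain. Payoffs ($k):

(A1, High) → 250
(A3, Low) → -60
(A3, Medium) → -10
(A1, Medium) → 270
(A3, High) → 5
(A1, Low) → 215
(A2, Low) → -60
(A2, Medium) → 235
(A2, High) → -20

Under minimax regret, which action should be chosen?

Column bests: Low=215, Medium=270, High=250.
A1 regrets: 0, 0, 0 → max 0
A2 regrets: 275, 35, 270 → max 275
A3 regrets: 275, 280, 245 → max 280
Smallest max regret = 0 → A1.

A1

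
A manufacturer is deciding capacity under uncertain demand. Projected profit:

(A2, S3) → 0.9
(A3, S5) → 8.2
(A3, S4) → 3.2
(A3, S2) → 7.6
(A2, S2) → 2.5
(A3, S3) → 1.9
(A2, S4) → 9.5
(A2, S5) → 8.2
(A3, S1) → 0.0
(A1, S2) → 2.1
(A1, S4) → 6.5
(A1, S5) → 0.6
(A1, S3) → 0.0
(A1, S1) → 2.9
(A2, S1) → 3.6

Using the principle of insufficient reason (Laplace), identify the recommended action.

Row averages: A1=2.42, A2=4.94, A3=4.18
Highest average = 4.94 → A2.

A2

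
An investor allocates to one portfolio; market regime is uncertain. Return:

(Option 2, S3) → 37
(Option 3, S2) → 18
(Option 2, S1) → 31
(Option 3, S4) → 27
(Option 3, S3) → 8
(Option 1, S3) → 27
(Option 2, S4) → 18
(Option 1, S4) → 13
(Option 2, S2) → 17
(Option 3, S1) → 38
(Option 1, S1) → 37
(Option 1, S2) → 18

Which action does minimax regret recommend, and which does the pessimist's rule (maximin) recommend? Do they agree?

minimax regret → Option 2; maximin → Option 2 (agree)

Column bests: S1=38, S2=18, S3=37, S4=27.
Option 1 regrets: 1, 0, 10, 14 → max 14
Option 2 regrets: 7, 1, 0, 9 → max 9
Option 3 regrets: 0, 0, 29, 0 → max 29
Smallest max regret = 9 → Option 2.
Row minima: Option 1=13, Option 2=17, Option 3=8
Best worst-case = 17 → Option 2.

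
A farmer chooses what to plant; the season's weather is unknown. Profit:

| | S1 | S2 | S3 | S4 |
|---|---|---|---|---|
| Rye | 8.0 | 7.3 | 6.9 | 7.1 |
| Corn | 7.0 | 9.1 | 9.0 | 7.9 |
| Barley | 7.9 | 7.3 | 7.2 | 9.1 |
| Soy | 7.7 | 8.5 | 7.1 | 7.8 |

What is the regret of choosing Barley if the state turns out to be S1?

0.1

Best payoff under S1 is 8.0.
Regret = 8.0 − 7.9 = 0.1.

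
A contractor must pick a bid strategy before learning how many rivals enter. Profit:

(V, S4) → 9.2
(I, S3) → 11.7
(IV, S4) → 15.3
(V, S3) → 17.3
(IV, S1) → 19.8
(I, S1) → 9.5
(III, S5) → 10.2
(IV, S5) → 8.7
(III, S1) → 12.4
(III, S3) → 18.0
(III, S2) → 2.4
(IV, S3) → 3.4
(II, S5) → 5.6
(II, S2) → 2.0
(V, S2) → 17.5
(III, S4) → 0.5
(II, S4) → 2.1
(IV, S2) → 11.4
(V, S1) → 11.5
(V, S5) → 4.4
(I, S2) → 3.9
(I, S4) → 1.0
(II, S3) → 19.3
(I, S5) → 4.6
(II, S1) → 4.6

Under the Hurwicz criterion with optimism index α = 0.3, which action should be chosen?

I: 0.3·11.7 + 0.7·1.0 = 4.21
II: 0.3·19.3 + 0.7·2.0 = 7.19
III: 0.3·18.0 + 0.7·0.5 = 5.75
IV: 0.3·19.8 + 0.7·3.4 = 8.32
V: 0.3·17.5 + 0.7·4.4 = 8.33
Highest Hurwicz score = 8.33 → V.

V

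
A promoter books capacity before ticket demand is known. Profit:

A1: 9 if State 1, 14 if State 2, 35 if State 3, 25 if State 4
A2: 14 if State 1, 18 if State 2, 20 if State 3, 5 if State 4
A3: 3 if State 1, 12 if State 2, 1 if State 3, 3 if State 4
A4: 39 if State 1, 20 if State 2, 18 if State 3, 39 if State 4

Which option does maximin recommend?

A4

Row minima: A1=9, A2=5, A3=1, A4=18
Best worst-case = 18 → A4.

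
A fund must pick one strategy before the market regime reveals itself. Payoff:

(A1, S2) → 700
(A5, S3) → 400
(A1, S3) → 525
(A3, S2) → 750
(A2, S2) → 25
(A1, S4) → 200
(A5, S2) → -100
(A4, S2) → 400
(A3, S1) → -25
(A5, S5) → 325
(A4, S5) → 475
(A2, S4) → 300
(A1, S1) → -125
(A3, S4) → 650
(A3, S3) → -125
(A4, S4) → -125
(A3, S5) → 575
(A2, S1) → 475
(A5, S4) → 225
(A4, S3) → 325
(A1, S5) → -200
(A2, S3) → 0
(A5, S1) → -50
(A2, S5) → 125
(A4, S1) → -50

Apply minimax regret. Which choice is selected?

A3

Column bests: S1=475, S2=750, S3=525, S4=650, S5=575.
A1 regrets: 600, 50, 0, 450, 775 → max 775
A2 regrets: 0, 725, 525, 350, 450 → max 725
A3 regrets: 500, 0, 650, 0, 0 → max 650
A4 regrets: 525, 350, 200, 775, 100 → max 775
A5 regrets: 525, 850, 125, 425, 250 → max 850
Smallest max regret = 650 → A3.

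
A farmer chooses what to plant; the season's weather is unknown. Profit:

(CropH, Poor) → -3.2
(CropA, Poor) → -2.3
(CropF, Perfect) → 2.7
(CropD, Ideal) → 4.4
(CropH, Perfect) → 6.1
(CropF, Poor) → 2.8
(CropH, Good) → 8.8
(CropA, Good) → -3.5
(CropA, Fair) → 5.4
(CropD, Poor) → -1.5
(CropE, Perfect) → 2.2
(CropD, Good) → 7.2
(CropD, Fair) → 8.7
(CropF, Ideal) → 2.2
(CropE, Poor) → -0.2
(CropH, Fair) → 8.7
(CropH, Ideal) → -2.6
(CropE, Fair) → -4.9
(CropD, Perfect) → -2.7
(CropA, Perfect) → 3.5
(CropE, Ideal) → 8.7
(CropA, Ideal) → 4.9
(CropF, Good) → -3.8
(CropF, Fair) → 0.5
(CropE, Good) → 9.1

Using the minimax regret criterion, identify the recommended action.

CropD

Column bests: Poor=2.8, Fair=8.7, Good=9.1, Ideal=8.7, Perfect=6.1.
CropA regrets: 5.1, 3.3, 12.6, 3.8, 2.6 → max 12.6
CropF regrets: 0.0, 8.2, 12.9, 6.5, 3.4 → max 12.9
CropH regrets: 6.0, 0.0, 0.3, 11.3, 0.0 → max 11.3
CropD regrets: 4.3, 0.0, 1.9, 4.3, 8.8 → max 8.8
CropE regrets: 3.0, 13.6, 0.0, 0.0, 3.9 → max 13.6
Smallest max regret = 8.8 → CropD.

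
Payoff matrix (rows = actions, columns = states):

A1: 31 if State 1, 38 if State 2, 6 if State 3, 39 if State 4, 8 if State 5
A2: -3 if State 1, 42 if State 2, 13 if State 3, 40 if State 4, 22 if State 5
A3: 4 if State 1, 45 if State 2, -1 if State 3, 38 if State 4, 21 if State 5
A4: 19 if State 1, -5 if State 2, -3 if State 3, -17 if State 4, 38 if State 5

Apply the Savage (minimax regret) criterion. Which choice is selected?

Column bests: State 1=31, State 2=45, State 3=13, State 4=40, State 5=38.
A1 regrets: 0, 7, 7, 1, 30 → max 30
A2 regrets: 34, 3, 0, 0, 16 → max 34
A3 regrets: 27, 0, 14, 2, 17 → max 27
A4 regrets: 12, 50, 16, 57, 0 → max 57
Smallest max regret = 27 → A3.

A3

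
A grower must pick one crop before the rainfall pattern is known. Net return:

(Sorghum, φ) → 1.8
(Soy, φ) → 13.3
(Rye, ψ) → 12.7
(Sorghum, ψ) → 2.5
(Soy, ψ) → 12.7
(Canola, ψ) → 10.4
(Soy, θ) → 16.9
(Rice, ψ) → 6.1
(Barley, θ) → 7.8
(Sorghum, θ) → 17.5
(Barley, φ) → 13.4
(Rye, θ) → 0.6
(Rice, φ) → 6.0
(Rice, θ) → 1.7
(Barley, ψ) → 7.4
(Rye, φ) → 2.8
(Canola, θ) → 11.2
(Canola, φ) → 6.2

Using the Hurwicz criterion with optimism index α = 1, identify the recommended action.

Sorghum

Rice: 1·6.1 + 0·1.7 = 6.1
Rye: 1·12.7 + 0·0.6 = 12.7
Sorghum: 1·17.5 + 0·1.8 = 17.5
Barley: 1·13.4 + 0·7.4 = 13.4
Soy: 1·16.9 + 0·12.7 = 16.9
Canola: 1·11.2 + 0·6.2 = 11.2
Highest Hurwicz score = 17.5 → Sorghum.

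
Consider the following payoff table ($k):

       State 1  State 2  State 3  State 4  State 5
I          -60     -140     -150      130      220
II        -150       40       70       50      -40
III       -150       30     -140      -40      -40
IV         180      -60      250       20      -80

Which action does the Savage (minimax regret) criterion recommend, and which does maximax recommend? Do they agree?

Column bests: State 1=180, State 2=40, State 3=250, State 4=130, State 5=220.
I regrets: 240, 180, 400, 0, 0 → max 400
II regrets: 330, 0, 180, 80, 260 → max 330
III regrets: 330, 10, 390, 170, 260 → max 390
IV regrets: 0, 100, 0, 110, 300 → max 300
Smallest max regret = 300 → IV.
Row maxima: I=220, II=70, III=30, IV=250
Best best-case = 250 → IV.

minimax regret → IV; maximax → IV (agree)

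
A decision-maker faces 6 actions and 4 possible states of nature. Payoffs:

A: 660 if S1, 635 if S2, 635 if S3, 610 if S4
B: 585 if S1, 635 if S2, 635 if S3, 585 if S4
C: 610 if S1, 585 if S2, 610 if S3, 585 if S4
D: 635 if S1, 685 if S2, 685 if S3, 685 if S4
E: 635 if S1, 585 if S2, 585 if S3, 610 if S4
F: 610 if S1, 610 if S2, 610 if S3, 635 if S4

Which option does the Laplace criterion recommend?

Row averages: A=635, B=610, C=597.5, D=672.5, E=603.75, F=616.25
Highest average = 672.5 → D.

D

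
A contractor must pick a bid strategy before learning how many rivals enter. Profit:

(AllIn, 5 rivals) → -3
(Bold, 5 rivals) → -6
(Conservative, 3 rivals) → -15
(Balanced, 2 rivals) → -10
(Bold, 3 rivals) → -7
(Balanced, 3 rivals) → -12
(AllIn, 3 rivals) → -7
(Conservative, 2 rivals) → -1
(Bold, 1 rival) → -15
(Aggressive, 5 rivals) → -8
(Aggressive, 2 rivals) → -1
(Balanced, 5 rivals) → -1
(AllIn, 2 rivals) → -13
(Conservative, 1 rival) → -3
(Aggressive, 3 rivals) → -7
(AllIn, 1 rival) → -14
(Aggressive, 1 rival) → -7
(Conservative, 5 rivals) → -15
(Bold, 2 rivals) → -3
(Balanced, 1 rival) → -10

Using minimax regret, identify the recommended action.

Column bests: 1 rival=-3, 2 rivals=-1, 3 rivals=-7, 5 rivals=-1.
Conservative regrets: 0, 0, 8, 14 → max 14
Balanced regrets: 7, 9, 5, 0 → max 9
Aggressive regrets: 4, 0, 0, 7 → max 7
Bold regrets: 12, 2, 0, 5 → max 12
AllIn regrets: 11, 12, 0, 2 → max 12
Smallest max regret = 7 → Aggressive.

Aggressive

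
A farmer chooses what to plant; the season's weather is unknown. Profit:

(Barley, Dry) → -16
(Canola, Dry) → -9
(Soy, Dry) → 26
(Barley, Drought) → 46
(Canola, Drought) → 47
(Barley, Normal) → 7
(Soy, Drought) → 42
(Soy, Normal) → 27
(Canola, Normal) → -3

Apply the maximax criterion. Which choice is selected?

Canola

Row maxima: Canola=47, Soy=42, Barley=46
Best best-case = 47 → Canola.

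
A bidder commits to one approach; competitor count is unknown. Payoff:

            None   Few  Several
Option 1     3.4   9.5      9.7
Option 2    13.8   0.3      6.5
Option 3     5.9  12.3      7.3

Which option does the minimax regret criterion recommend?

Option 3

Column bests: None=13.8, Few=12.3, Several=9.7.
Option 1 regrets: 10.4, 2.8, 0.0 → max 10.4
Option 2 regrets: 0.0, 12.0, 3.2 → max 12.0
Option 3 regrets: 7.9, 0.0, 2.4 → max 7.9
Smallest max regret = 7.9 → Option 3.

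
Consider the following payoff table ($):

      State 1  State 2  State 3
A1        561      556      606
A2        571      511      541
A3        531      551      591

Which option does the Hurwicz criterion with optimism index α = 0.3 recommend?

A1

A1: 0.3·606 + 0.7·556 = 571
A2: 0.3·571 + 0.7·511 = 529
A3: 0.3·591 + 0.7·531 = 549
Highest Hurwicz score = 571 → A1.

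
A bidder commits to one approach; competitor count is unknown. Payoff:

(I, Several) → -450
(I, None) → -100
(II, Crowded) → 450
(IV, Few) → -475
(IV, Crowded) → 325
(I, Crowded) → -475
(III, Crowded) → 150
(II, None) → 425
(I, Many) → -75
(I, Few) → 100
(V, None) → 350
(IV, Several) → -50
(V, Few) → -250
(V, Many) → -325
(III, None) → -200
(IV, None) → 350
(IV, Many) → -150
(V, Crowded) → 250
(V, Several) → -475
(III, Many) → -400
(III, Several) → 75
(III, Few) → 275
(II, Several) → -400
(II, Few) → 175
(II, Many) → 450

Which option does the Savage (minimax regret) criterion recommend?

II

Column bests: None=425, Few=275, Several=75, Many=450, Crowded=450.
I regrets: 525, 175, 525, 525, 925 → max 925
II regrets: 0, 100, 475, 0, 0 → max 475
III regrets: 625, 0, 0, 850, 300 → max 850
IV regrets: 75, 750, 125, 600, 125 → max 750
V regrets: 75, 525, 550, 775, 200 → max 775
Smallest max regret = 475 → II.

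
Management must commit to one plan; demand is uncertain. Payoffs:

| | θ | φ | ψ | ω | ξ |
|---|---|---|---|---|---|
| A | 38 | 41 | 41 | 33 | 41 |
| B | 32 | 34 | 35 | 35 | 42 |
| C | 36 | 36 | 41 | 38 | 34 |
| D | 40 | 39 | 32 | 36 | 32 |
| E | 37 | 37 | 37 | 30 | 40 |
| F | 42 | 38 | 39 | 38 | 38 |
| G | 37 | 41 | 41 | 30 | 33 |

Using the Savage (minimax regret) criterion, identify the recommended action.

Column bests: θ=42, φ=41, ψ=41, ω=38, ξ=42.
A regrets: 4, 0, 0, 5, 1 → max 5
B regrets: 10, 7, 6, 3, 0 → max 10
C regrets: 6, 5, 0, 0, 8 → max 8
D regrets: 2, 2, 9, 2, 10 → max 10
E regrets: 5, 4, 4, 8, 2 → max 8
F regrets: 0, 3, 2, 0, 4 → max 4
G regrets: 5, 0, 0, 8, 9 → max 9
Smallest max regret = 4 → F.

F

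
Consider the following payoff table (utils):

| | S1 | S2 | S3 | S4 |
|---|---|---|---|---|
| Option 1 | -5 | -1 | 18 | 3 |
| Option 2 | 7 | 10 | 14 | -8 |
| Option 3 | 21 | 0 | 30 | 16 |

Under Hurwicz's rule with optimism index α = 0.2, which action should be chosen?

Option 1: 0.2·18 + 0.8·(-5) = -0.4
Option 2: 0.2·14 + 0.8·(-8) = -3.6
Option 3: 0.2·30 + 0.8·0 = 6
Highest Hurwicz score = 6 → Option 3.

Option 3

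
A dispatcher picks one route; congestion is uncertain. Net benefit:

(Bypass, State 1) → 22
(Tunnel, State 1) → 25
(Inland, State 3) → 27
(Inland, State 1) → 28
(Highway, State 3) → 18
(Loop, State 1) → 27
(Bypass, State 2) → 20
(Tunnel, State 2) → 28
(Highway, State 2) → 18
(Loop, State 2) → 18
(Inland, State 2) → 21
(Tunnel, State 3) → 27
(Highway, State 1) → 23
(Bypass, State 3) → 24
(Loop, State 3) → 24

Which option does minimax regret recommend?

Column bests: State 1=28, State 2=28, State 3=27.
Loop regrets: 1, 10, 3 → max 10
Tunnel regrets: 3, 0, 0 → max 3
Highway regrets: 5, 10, 9 → max 10
Bypass regrets: 6, 8, 3 → max 8
Inland regrets: 0, 7, 0 → max 7
Smallest max regret = 3 → Tunnel.

Tunnel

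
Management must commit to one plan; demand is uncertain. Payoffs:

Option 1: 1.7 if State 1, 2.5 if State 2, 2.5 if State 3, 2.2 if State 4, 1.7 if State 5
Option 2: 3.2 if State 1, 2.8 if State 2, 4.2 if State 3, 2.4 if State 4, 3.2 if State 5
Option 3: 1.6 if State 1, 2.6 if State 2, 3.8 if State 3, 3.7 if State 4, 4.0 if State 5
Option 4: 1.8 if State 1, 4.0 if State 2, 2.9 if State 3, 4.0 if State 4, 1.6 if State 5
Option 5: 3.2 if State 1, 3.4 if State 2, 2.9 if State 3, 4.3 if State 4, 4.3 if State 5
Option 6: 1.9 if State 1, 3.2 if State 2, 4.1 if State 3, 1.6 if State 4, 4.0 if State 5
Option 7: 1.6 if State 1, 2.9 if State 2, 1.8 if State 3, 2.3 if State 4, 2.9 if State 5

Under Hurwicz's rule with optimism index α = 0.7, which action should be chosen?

Option 5

Option 1: 0.7·2.5 + 0.3·1.7 = 2.26
Option 2: 0.7·4.2 + 0.3·2.4 = 3.66
Option 3: 0.7·4.0 + 0.3·1.6 = 3.28
Option 4: 0.7·4.0 + 0.3·1.6 = 3.28
Option 5: 0.7·4.3 + 0.3·2.9 = 3.88
Option 6: 0.7·4.1 + 0.3·1.6 = 3.35
Option 7: 0.7·2.9 + 0.3·1.6 = 2.51
Highest Hurwicz score = 3.88 → Option 5.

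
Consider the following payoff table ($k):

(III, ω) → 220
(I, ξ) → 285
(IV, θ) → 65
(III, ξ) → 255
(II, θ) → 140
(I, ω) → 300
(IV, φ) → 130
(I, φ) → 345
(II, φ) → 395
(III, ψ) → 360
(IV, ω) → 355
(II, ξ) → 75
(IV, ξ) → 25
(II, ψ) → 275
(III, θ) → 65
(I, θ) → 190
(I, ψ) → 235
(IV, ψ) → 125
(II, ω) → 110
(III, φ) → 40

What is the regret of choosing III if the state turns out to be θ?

Best payoff under θ is 190.
Regret = 190 − 65 = 125.

125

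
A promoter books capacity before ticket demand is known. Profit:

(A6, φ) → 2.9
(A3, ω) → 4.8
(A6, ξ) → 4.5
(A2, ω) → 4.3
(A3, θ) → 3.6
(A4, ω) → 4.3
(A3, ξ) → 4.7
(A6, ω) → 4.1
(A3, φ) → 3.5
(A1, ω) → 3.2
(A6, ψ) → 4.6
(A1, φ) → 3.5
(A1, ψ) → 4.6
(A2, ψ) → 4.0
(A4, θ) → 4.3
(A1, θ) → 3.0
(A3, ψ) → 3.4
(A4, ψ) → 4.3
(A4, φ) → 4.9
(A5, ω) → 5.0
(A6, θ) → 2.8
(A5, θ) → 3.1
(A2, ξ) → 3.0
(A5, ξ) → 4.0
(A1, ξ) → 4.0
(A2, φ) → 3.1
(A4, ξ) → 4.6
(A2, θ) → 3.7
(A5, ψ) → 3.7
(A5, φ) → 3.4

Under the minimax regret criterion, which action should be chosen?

A4

Column bests: θ=4.3, φ=4.9, ψ=4.6, ω=5.0, ξ=4.7.
A1 regrets: 1.3, 1.4, 0.0, 1.8, 0.7 → max 1.8
A2 regrets: 0.6, 1.8, 0.6, 0.7, 1.7 → max 1.8
A3 regrets: 0.7, 1.4, 1.2, 0.2, 0.0 → max 1.4
A4 regrets: 0.0, 0.0, 0.3, 0.7, 0.1 → max 0.7
A5 regrets: 1.2, 1.5, 0.9, 0.0, 0.7 → max 1.5
A6 regrets: 1.5, 2.0, 0.0, 0.9, 0.2 → max 2.0
Smallest max regret = 0.7 → A4.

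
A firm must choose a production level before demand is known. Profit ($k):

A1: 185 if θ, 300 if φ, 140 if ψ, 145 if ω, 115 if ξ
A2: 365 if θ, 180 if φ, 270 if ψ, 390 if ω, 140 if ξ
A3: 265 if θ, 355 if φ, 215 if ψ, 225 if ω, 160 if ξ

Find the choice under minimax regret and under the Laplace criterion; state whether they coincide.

minimax regret → A3; laplace → A2 (disagree)

Column bests: θ=365, φ=355, ψ=270, ω=390, ξ=160.
A1 regrets: 180, 55, 130, 245, 45 → max 245
A2 regrets: 0, 175, 0, 0, 20 → max 175
A3 regrets: 100, 0, 55, 165, 0 → max 165
Smallest max regret = 165 → A3.
Row averages: A1=177, A2=269, A3=244
Highest average = 269 → A2.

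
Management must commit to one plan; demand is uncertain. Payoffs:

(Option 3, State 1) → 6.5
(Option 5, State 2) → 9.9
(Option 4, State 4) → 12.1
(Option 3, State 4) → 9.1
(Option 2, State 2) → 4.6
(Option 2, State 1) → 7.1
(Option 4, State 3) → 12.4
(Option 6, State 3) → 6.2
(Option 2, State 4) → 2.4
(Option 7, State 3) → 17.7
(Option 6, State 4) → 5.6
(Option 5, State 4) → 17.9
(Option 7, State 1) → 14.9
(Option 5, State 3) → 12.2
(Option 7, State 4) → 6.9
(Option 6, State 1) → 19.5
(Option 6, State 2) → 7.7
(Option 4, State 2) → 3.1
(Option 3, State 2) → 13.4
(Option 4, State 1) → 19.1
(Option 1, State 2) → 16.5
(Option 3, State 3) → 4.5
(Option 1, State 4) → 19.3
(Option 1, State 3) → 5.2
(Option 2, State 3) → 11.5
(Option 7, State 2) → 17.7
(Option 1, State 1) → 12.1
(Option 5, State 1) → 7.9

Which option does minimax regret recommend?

Column bests: State 1=19.5, State 2=17.7, State 3=17.7, State 4=19.3.
Option 1 regrets: 7.4, 1.2, 12.5, 0.0 → max 12.5
Option 2 regrets: 12.4, 13.1, 6.2, 16.9 → max 16.9
Option 3 regrets: 13.0, 4.3, 13.2, 10.2 → max 13.2
Option 4 regrets: 0.4, 14.6, 5.3, 7.2 → max 14.6
Option 5 regrets: 11.6, 7.8, 5.5, 1.4 → max 11.6
Option 6 regrets: 0.0, 10.0, 11.5, 13.7 → max 13.7
Option 7 regrets: 4.6, 0.0, 0.0, 12.4 → max 12.4
Smallest max regret = 11.6 → Option 5.

Option 5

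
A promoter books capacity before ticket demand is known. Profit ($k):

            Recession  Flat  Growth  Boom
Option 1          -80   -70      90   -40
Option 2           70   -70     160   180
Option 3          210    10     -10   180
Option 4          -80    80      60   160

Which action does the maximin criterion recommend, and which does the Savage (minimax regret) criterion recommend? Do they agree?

maximin → Option 3; minimax regret → Option 2 (disagree)

Row minima: Option 1=-80, Option 2=-70, Option 3=-10, Option 4=-80
Best worst-case = -10 → Option 3.
Column bests: Recession=210, Flat=80, Growth=160, Boom=180.
Option 1 regrets: 290, 150, 70, 220 → max 290
Option 2 regrets: 140, 150, 0, 0 → max 150
Option 3 regrets: 0, 70, 170, 0 → max 170
Option 4 regrets: 290, 0, 100, 20 → max 290
Smallest max regret = 150 → Option 2.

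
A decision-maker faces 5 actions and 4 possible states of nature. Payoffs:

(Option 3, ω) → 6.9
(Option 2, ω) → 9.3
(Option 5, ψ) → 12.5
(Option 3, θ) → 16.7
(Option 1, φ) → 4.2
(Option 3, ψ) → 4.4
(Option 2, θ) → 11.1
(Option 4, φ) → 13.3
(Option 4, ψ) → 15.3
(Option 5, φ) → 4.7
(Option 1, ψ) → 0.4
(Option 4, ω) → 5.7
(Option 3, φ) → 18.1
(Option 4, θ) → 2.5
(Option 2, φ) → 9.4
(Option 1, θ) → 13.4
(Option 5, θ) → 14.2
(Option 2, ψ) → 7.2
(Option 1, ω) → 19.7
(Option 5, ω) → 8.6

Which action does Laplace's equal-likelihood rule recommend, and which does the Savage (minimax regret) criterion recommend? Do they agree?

Row averages: Option 1=9.425, Option 2=9.25, Option 3=11.525, Option 4=9.2, Option 5=10
Highest average = 11.525 → Option 3.
Column bests: θ=16.7, φ=18.1, ψ=15.3, ω=19.7.
Option 1 regrets: 3.3, 13.9, 14.9, 0.0 → max 14.9
Option 2 regrets: 5.6, 8.7, 8.1, 10.4 → max 10.4
Option 3 regrets: 0.0, 0.0, 10.9, 12.8 → max 12.8
Option 4 regrets: 14.2, 4.8, 0.0, 14.0 → max 14.2
Option 5 regrets: 2.5, 13.4, 2.8, 11.1 → max 13.4
Smallest max regret = 10.4 → Option 2.

laplace → Option 3; minimax regret → Option 2 (disagree)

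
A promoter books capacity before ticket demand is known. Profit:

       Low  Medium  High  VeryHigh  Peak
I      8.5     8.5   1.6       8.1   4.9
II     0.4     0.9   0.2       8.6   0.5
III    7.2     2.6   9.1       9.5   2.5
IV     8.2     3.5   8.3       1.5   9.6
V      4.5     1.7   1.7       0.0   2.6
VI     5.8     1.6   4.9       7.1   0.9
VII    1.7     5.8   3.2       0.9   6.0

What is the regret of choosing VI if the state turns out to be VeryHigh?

Best payoff under VeryHigh is 9.5.
Regret = 9.5 − 7.1 = 2.4.

2.4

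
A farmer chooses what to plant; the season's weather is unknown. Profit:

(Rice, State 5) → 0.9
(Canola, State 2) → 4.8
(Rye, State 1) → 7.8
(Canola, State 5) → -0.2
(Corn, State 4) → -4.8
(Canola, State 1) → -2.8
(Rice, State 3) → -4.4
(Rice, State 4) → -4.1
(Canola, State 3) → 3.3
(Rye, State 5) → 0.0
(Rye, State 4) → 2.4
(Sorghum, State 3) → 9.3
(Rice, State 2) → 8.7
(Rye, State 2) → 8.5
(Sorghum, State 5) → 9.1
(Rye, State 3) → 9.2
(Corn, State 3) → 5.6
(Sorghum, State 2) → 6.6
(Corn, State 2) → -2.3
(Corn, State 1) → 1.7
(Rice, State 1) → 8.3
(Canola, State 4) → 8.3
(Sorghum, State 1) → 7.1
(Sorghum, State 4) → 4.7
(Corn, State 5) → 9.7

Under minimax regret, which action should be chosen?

Column bests: State 1=8.3, State 2=8.7, State 3=9.3, State 4=8.3, State 5=9.7.
Rye regrets: 0.5, 0.2, 0.1, 5.9, 9.7 → max 9.7
Sorghum regrets: 1.2, 2.1, 0.0, 3.6, 0.6 → max 3.6
Corn regrets: 6.6, 11.0, 3.7, 13.1, 0.0 → max 13.1
Rice regrets: 0.0, 0.0, 13.7, 12.4, 8.8 → max 13.7
Canola regrets: 11.1, 3.9, 6.0, 0.0, 9.9 → max 11.1
Smallest max regret = 3.6 → Sorghum.

Sorghum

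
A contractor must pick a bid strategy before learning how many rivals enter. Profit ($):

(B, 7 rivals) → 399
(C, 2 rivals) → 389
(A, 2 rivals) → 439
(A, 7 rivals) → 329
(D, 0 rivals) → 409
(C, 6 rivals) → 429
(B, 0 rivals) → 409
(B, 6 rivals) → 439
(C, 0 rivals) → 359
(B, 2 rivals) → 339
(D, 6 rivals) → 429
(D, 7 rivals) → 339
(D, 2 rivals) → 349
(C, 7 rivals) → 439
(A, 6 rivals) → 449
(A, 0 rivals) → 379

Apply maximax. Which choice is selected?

Row maxima: A=449, B=439, C=439, D=429
Best best-case = 449 → A.

A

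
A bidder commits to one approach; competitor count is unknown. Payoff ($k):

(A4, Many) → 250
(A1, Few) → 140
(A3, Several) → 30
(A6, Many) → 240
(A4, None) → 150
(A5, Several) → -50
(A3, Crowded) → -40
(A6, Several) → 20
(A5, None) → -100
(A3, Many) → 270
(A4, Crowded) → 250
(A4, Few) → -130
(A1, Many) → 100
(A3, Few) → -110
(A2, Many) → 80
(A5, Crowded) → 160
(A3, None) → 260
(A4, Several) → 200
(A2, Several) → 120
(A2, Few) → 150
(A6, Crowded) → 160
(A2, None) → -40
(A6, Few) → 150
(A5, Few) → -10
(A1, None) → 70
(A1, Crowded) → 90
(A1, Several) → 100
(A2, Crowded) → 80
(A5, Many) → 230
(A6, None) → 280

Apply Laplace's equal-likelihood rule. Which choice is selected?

Row averages: A1=100, A2=78, A3=82, A4=144, A5=46, A6=170
Highest average = 170 → A6.

A6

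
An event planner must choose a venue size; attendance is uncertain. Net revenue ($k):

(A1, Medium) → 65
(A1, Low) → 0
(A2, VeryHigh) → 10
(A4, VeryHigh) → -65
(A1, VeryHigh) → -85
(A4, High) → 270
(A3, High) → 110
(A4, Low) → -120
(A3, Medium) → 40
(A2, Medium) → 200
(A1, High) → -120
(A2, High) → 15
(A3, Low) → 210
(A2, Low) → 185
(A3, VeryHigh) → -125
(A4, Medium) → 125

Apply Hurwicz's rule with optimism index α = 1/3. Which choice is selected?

A1: 1/3·65 + 2/3·(-120) = -175/3
A2: 1/3·200 + 2/3·10 = 220/3
A3: 1/3·210 + 2/3·(-125) = -40/3
A4: 1/3·270 + 2/3·(-120) = 10
Highest Hurwicz score = 220/3 → A2.

A2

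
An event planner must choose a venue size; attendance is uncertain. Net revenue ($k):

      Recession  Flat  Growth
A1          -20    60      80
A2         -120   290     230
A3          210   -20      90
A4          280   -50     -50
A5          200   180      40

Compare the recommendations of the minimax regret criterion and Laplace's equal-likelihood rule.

minimax regret → A5; laplace → A5 (agree)

Column bests: Recession=280, Flat=290, Growth=230.
A1 regrets: 300, 230, 150 → max 300
A2 regrets: 400, 0, 0 → max 400
A3 regrets: 70, 310, 140 → max 310
A4 regrets: 0, 340, 280 → max 340
A5 regrets: 80, 110, 190 → max 190
Smallest max regret = 190 → A5.
Row averages: A1=40, A2=400/3, A3=280/3, A4=60, A5=140
Highest average = 140 → A5.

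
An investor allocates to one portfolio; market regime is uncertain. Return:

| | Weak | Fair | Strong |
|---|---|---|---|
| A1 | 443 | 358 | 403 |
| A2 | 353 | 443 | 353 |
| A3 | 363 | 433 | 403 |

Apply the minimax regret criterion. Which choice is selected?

A3

Column bests: Weak=443, Fair=443, Strong=403.
A1 regrets: 0, 85, 0 → max 85
A2 regrets: 90, 0, 50 → max 90
A3 regrets: 80, 10, 0 → max 80
Smallest max regret = 80 → A3.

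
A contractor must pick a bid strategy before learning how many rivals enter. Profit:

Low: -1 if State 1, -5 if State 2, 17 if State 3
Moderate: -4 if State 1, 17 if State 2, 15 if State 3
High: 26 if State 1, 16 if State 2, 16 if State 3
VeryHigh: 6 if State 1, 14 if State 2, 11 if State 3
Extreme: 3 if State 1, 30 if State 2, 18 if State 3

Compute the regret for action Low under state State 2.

35

Best payoff under State 2 is 30.
Regret = 30 − (-5) = 35.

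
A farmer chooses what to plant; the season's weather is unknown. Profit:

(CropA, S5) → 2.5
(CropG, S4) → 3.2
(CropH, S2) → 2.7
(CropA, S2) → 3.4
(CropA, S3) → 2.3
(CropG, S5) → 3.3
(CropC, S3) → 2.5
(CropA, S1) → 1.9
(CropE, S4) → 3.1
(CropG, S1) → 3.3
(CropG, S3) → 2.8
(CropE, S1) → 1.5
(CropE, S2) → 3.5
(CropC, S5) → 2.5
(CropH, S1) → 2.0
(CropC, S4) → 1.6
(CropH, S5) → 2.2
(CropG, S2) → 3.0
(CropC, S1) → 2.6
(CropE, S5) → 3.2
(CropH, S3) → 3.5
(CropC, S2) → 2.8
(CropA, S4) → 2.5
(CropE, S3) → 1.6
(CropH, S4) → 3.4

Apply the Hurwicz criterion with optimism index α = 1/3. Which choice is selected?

CropA: 1/3·3.4 + 2/3·1.9 = 2.4
CropE: 1/3·3.5 + 2/3·1.5 = 13/6
CropH: 1/3·3.5 + 2/3·2.0 = 2.5
CropG: 1/3·3.3 + 2/3·2.8 = 89/30
CropC: 1/3·2.8 + 2/3·1.6 = 2
Highest Hurwicz score = 89/30 → CropG.

CropG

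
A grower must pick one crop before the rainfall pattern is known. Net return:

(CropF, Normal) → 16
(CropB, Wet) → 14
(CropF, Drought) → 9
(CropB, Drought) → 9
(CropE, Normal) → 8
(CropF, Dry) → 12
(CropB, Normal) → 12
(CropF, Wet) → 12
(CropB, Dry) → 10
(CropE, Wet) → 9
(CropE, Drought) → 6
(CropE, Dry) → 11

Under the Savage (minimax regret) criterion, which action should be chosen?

Column bests: Drought=9, Dry=12, Normal=16, Wet=14.
CropE regrets: 3, 1, 8, 5 → max 8
CropB regrets: 0, 2, 4, 0 → max 4
CropF regrets: 0, 0, 0, 2 → max 2
Smallest max regret = 2 → CropF.

CropF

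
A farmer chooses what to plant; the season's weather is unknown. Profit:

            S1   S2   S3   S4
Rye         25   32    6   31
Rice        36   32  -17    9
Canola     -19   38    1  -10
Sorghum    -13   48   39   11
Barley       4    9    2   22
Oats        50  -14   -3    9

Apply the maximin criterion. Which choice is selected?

Rye

Row minima: Rye=6, Rice=-17, Canola=-19, Sorghum=-13, Barley=2, Oats=-14
Best worst-case = 6 → Rye.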